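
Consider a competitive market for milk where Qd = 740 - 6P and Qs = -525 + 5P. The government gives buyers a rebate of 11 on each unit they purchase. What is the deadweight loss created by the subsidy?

Pre-subsidy: 740 - 6P = -525 + 5P gives P* = 115, Q* = 50.
With the rebate, buyers effectively pay Pb = Ps − 11, where Ps is the price sellers receive.
Demand in terms of Ps becomes Qd = 740 − 6(Ps − 11) = 806 - 6Ps. Setting this equal to supply: 806 - 6Ps = -525 + 5Ps, so Ps = 121.
Buyers pay Pb = 121 − 11 = 110; Q' = -525 + 5·121 = 80.
The subsidy expands output by 80 − 50 = 30 past the efficient level; on those units the gap between marginal cost and willingness to pay runs from 0 up to 11.
DWL = ½ × 11 × 30 = 165.

Deadweight loss = 165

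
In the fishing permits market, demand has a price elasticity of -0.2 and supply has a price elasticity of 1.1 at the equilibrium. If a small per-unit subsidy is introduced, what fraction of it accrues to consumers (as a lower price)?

For a small subsidy around the equilibrium, the benefit split depends on the relative slopes, which at a point are proportional to the elasticities.
Buyer share = εs/(εs + |εd|) = 1.1/(1.1 + 0.2) = 11/13; seller share = |εd|/(εs + |εd|) = 2/13.

Consumer share = 11/13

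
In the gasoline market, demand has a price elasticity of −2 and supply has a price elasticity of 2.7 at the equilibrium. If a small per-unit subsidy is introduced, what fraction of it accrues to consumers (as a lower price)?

Consumer share = 27/47

For a small subsidy around the equilibrium, the benefit split depends on the relative slopes, which at a point are proportional to the elasticities.
Buyer share = εs/(εs + |εd|) = 2.7/(2.7 + 2) = 27/47; seller share = |εd|/(εs + |εd|) = 20/47.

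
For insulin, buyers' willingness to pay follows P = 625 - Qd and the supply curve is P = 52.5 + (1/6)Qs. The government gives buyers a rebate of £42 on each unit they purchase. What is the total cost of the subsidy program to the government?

Government cost = £22122

Pre-subsidy: 625 - Q = 52.5 + (1/6)Q gives Q* = 3435/7 and P* = 940/7.
With the rebate, buyers effectively pay Pb = Ps − 42, where Ps is the price sellers receive.
On the curves, Pb = 625 - Q and Ps = 52.5 + (1/6)Q; the wedge Ps − Pb = 42 gives 52.5 + (1/6)Q − (625 - Q) = 42, so Q' = 3687/7.
Then Pb = 625 − 1·(3687/7) = 688/7 and Ps = 52.5 + (1/6)·(3687/7) = 982/7.
Government outlay = subsidy × quantity = 42 × 3687/7 = 22122.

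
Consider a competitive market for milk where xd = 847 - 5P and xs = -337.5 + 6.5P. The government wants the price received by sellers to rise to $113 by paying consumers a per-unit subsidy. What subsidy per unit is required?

Required subsidy s = $23 per unit

At a seller price of 113, quantity supplied is -337.5 + 6.5·113 = 397.
Buyers absorb 397 only when they pay Pb with 847 − 5·Pb = 397, i.e. Pb = 90.
s = Ps − Pb = 113 − 90 = 23.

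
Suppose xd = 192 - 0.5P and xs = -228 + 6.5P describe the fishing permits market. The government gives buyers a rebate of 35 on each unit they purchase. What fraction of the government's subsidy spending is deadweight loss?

DWL / government spending = 65/1426

Pre-subsidy: 192 - 0.5P = -228 + 6.5P gives P* = 60, x* = 162.
With the rebate, buyers effectively pay Pb = Ps − 35, where Ps is the price sellers receive.
Demand in terms of Ps becomes xd = 192 − 0.5(Ps − 35) = 209.5 - 0.5Ps. Setting this equal to supply: 209.5 - 0.5Ps = -228 + 6.5Ps, so Ps = 62.5.
Buyers pay Pb = 62.5 − 35 = 27.5; x' = -228 + 6.5·62.5 = 178.25.
ΔCS = ½(162 + 178.25)(60 − 27.5) = 5529.0625; ΔPS = ½(162 + 178.25)(62.5 − 60) = 425.3125.
Government spending = 35 × 178.25 = 6238.75.
DWL = ½ × 35 × (178.25 − 162) = 284.375; fraction = 284.375 / 6238.75 = 65/1426.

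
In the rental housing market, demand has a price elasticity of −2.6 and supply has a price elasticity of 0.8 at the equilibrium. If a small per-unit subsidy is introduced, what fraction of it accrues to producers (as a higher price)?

For a small subsidy around the equilibrium, the benefit split depends on the relative slopes, which at a point are proportional to the elasticities.
Buyer share = εs/(εs + |εd|) = 0.8/(0.8 + 2.6) = 4/17; seller share = |εd|/(εs + |εd|) = 13/17.
So producers capture 13/17 of the subsidy.

Producer share = 13/17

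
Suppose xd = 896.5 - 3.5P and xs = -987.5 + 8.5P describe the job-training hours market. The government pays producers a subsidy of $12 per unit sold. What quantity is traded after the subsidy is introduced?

x' = 376.75

Pre-subsidy: 896.5 - 3.5P = -987.5 + 8.5P gives P* = 157, x* = 347.
With the subsidy, sellers receive Ps = Pb + 12 for each unit, where Pb is the price buyers pay.
Supply in terms of Pb becomes xs = -987.5 + 8.5(Pb + 12) = -885.5 + 8.5Pb. Setting this equal to demand: 896.5 - 3.5Pb = -885.5 + 8.5Pb, so Pb = 148.5.
Sellers receive Ps = 148.5 + 12 = 160.5; x' = 896.5 − 3.5·148.5 = 376.75.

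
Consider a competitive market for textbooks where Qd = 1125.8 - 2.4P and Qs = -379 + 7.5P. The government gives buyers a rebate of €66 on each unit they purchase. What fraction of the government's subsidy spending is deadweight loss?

Pre-subsidy: 1125.8 - 2.4P = -379 + 7.5P gives P* = 152, Q* = 761.
With the rebate, buyers effectively pay Pb = Ps − 66, where Ps is the price sellers receive.
Demand in terms of Ps becomes Qd = 1125.8 − 2.4(Ps − 66) = 1284.2 - 2.4Ps. Setting this equal to supply: 1284.2 - 2.4Ps = -379 + 7.5Ps, so Ps = 168.
Buyers pay Pb = 168 − 66 = 102; Q' = -379 + 7.5·168 = 881.
ΔCS = ½(761 + 881)(152 − 102) = 41050; ΔPS = ½(761 + 881)(168 − 152) = 13136.
Government spending = 66 × 881 = 58146.
DWL = ½ × 66 × (881 − 761) = 3960; fraction = 3960 / 58146 = 60/881.

DWL / government spending = 60/881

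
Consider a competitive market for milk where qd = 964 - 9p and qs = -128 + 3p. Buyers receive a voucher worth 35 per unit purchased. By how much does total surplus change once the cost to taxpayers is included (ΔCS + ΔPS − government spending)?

Pre-subsidy: 964 - 9p = -128 + 3p gives p* = 91, q* = 145.
With the rebate, buyers effectively pay pb = ps − 35, where ps is the price sellers receive.
Demand in terms of ps becomes qd = 964 − 9(ps − 35) = 1279 - 9ps. Setting this equal to supply: 1279 - 9ps = -128 + 3ps, so ps = 117.25.
Buyers pay pb = 117.25 − 35 = 82.25; q' = -128 + 3·117.25 = 223.75.
ΔCS = ½(145 + 223.75)(91 − 82.25) = 1613.28125; ΔPS = ½(145 + 223.75)(117.25 − 91) = 4839.84375.
Government spending = 35 × 223.75 = 7831.25.
Net change = 1613.28125 + 4839.84375 − 7831.25 = -1378.125. The loss equals the DWL triangle ½·35·78.75.

Net change in total surplus = -1378.125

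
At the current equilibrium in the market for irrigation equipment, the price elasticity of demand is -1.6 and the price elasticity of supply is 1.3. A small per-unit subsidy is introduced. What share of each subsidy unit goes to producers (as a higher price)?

For a small subsidy around the equilibrium, the benefit split depends on the relative slopes, which at a point are proportional to the elasticities.
Buyer share = εs/(εs + |εd|) = 1.3/(1.3 + 1.6) = 13/29; seller share = |εd|/(εs + |εd|) = 16/29.
So producers capture 16/29 of the subsidy.

Producer share = 16/29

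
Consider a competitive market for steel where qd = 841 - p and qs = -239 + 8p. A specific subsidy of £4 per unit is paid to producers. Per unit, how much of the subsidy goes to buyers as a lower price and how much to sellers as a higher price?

Buyers gain 32/9 per unit; sellers gain 4/9 per unit

Pre-subsidy: 841 - p = -239 + 8p gives p* = 120, q* = 721.
With the subsidy, sellers receive ps = pb + 4 for each unit, where pb is the price buyers pay.
Supply in terms of pb becomes qs = -239 + 8(pb + 4) = -207 + 8pb. Setting this equal to demand: 841 - pb = -207 + 8pb, so pb = 1048/9.
Sellers receive ps = 1048/9 + 4 = 1084/9; q' = 841 − 1·(1048/9) = 6521/9.
Buyers' price falls by p* − pb = 120 − 1048/9 = 32/9; sellers' price rises by ps − p* = 1084/9 − 120 = 4/9.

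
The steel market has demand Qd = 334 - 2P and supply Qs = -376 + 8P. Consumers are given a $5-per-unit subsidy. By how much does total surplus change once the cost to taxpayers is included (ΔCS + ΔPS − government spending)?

Net change in total surplus = -$20

Pre-subsidy: 334 - 2P = -376 + 8P gives P* = 71, Q* = 192.
With the rebate, buyers effectively pay Pb = Ps − 5, where Ps is the price sellers receive.
Demand in terms of Ps becomes Qd = 334 − 2(Ps − 5) = 344 - 2Ps. Setting this equal to supply: 344 - 2Ps = -376 + 8Ps, so Ps = 72.
Buyers pay Pb = 72 − 5 = 67; Q' = -376 + 8·72 = 200.
ΔCS = ½(192 + 200)(71 − 67) = 784; ΔPS = ½(192 + 200)(72 − 71) = 196.
Government spending = 5 × 200 = 1000.
Net change = 784 + 196 − 1000 = -20. The loss equals the DWL triangle ½·5·8.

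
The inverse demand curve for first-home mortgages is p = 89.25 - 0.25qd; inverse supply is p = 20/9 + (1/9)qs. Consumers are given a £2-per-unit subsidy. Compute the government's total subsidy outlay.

Pre-subsidy: 89.25 - 0.25q = 20/9 + (1/9)q gives q* = 241 and p* = 29.
With the rebate, buyers effectively pay pb = ps − 2, where ps is the price sellers receive.
On the curves, pb = 89.25 - 0.25q and ps = 20/9 + (1/9)q; the wedge ps − pb = 2 gives 20/9 + (1/9)q − (89.25 - 0.25q) = 2, so q' = 3205/13.
Then pb = 89.25 − 0.25·(3205/13) = 359/13 and ps = 20/9 + (1/9)·(3205/13) = 385/13.
Government outlay = subsidy × quantity = 2 × 3205/13 = 6410/13.

Government cost = 6410/13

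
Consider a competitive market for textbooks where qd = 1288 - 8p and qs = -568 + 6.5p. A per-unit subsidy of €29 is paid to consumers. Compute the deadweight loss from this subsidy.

Deadweight loss = €1508

Pre-subsidy: 1288 - 8p = -568 + 6.5p gives p* = 128, q* = 264.
With the rebate, buyers effectively pay pb = ps − 29, where ps is the price sellers receive.
Demand in terms of ps becomes qd = 1288 − 8(ps − 29) = 1520 - 8ps. Setting this equal to supply: 1520 - 8ps = -568 + 6.5ps, so ps = 144.
Buyers pay pb = 144 − 29 = 115; q' = -568 + 6.5·144 = 368.
The subsidy expands output by 368 − 264 = 104 past the efficient level; on those units the gap between marginal cost and willingness to pay runs from 0 up to 29.
DWL = ½ × 29 × 104 = 1508.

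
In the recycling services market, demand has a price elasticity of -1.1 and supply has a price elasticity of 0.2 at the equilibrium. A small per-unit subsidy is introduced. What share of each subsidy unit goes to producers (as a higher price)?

Producer share = 11/13

For a small subsidy around the equilibrium, the benefit split depends on the relative slopes, which at a point are proportional to the elasticities.
Buyer share = εs/(εs + |εd|) = 0.2/(0.2 + 1.1) = 2/13; seller share = |εd|/(εs + |εd|) = 11/13.
So producers capture 11/13 of the subsidy.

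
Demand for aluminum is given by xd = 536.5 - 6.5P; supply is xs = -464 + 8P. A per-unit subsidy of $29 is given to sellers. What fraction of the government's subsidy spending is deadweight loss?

Pre-subsidy: 536.5 - 6.5P = -464 + 8P gives P* = 69, x* = 88.
With the subsidy, sellers receive Ps = Pb + 29 for each unit, where Pb is the price buyers pay.
Supply in terms of Pb becomes xs = -464 + 8(Pb + 29) = -232 + 8Pb. Setting this equal to demand: 536.5 - 6.5Pb = -232 + 8Pb, so Pb = 53.
Sellers receive Ps = 53 + 29 = 82; x' = 536.5 − 6.5·53 = 192.
ΔCS = ½(88 + 192)(69 − 53) = 2240; ΔPS = ½(88 + 192)(82 − 69) = 1820.
Government spending = 29 × 192 = 5568.
DWL = ½ × 29 × (192 − 88) = 1508; fraction = 1508 / 5568 = 13/48.

DWL / government spending = 13/48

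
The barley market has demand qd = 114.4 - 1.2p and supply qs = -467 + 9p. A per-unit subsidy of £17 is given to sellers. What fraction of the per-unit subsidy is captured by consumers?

Pre-subsidy: 114.4 - 1.2p = -467 + 9p gives p* = 57, q* = 46.
With the subsidy, sellers receive ps = pb + 17 for each unit, where pb is the price buyers pay.
Supply in terms of pb becomes qs = -467 + 9(pb + 17) = -314 + 9pb. Setting this equal to demand: 114.4 - 1.2pb = -314 + 9pb, so pb = 42.
Sellers receive ps = 42 + 17 = 59; q' = 114.4 − 1.2·42 = 64.
Buyers' price falls by p* − pb = 57 − 42 = 15; sellers' price rises by ps − p* = 59 − 57 = 2.
So consumers capture 15/17 = 15/17 of each unit of subsidy.

Consumer share = 15/17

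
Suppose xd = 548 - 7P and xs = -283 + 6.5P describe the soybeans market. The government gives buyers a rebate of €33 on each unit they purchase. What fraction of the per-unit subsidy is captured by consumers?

Pre-subsidy: 548 - 7P = -283 + 6.5P gives P* = 554/9, x* = 1054/9.
With the rebate, buyers effectively pay Pb = Ps − 33, where Ps is the price sellers receive.
Demand in terms of Ps becomes xd = 548 − 7(Ps − 33) = 779 - 7Ps. Setting this equal to supply: 779 - 7Ps = -283 + 6.5Ps, so Ps = 236/3.
Buyers pay Pb = 236/3 − 33 = 137/3; x' = -283 + 6.5·(236/3) = 685/3.
Buyers' price falls by P* − Pb = 554/9 − 137/3 = 143/9; sellers' price rises by Ps − P* = 236/3 − 554/9 = 154/9.
So consumers capture (143/9)/33 = 13/27 of each unit of subsidy.

Consumer share = 13/27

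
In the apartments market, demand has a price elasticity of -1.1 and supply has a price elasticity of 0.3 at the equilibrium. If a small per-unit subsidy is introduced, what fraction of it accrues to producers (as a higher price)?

Producer share = 11/14

For a small subsidy around the equilibrium, the benefit split depends on the relative slopes, which at a point are proportional to the elasticities.
Buyer share = εs/(εs + |εd|) = 0.3/(0.3 + 1.1) = 3/14; seller share = |εd|/(εs + |εd|) = 11/14.
So producers capture 11/14 of the subsidy.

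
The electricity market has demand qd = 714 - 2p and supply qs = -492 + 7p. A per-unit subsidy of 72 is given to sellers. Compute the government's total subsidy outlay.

Government cost = 40176

Pre-subsidy: 714 - 2p = -492 + 7p gives p* = 134, q* = 446.
With the subsidy, sellers receive ps = pb + 72 for each unit, where pb is the price buyers pay.
Supply in terms of pb becomes qs = -492 + 7(pb + 72) = 12 + 7pb. Setting this equal to demand: 714 - 2pb = 12 + 7pb, so pb = 78.
Sellers receive ps = 78 + 72 = 150; q' = 714 − 2·78 = 558.
Government outlay = subsidy × quantity = 72 × 558 = 40176.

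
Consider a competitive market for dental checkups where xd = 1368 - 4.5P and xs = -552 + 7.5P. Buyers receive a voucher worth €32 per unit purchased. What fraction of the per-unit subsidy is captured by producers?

Producer share = 0.375

Pre-subsidy: 1368 - 4.5P = -552 + 7.5P gives P* = 160, x* = 648.
With the rebate, buyers effectively pay Pb = Ps − 32, where Ps is the price sellers receive.
Demand in terms of Ps becomes xd = 1368 − 4.5(Ps − 32) = 1512 - 4.5Ps. Setting this equal to supply: 1512 - 4.5Ps = -552 + 7.5Ps, so Ps = 172.
Buyers pay Pb = 172 − 32 = 140; x' = -552 + 7.5·172 = 738.
Buyers' price falls by P* − Pb = 160 − 140 = 20; sellers' price rises by Ps − P* = 172 − 160 = 12.
So producers capture 12/32 = 0.375 of each unit of subsidy.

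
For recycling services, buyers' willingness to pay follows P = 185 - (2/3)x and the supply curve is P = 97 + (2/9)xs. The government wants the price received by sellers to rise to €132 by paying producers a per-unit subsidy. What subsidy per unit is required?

At a seller price of 132, quantity supplied is -436.5 + 4.5·132 = 157.5.
Buyers absorb 157.5 only when they pay Pb = 185 − (2/3)·157.5 = 80.
s = Ps − Pb = 132 − 80 = 52.

Required subsidy s = €52 per unit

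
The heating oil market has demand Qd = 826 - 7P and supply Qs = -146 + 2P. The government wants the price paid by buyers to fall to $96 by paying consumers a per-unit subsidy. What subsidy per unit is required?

Required subsidy s = $54 per unit

At a buyer price of 96, quantity demanded is 826 − 7·96 = 154.
Sellers supply 154 only when they receive Ps with -146 + 2·Ps = 154, i.e. Ps = 150.
s = Ps − Pb = 150 − 96 = 54.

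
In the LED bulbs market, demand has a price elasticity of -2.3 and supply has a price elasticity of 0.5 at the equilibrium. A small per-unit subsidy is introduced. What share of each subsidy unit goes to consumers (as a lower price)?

For a small subsidy around the equilibrium, the benefit split depends on the relative slopes, which at a point are proportional to the elasticities.
Buyer share = εs/(εs + |εd|) = 0.5/(0.5 + 2.3) = 5/28; seller share = |εd|/(εs + |εd|) = 23/28.

Consumer share = 5/28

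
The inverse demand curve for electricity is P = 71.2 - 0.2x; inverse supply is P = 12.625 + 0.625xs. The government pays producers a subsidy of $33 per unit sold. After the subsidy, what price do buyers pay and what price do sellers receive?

Buyers pay $49; sellers receive $82

Pre-subsidy: 71.2 - 0.2x = 12.625 + 0.625x gives x* = 71 and P* = 57.
With the subsidy, sellers receive Ps = Pb + 33 for each unit, where Pb is the price buyers pay.
On the curves, Pb = 71.2 - 0.2x and Ps = 12.625 + 0.625x; the wedge Ps − Pb = 33 gives 12.625 + 0.625x − (71.2 - 0.2x) = 33, so x' = 111.
Then Pb = 71.2 − 0.2·111 = 49 and Ps = 12.625 + 0.625·111 = 82.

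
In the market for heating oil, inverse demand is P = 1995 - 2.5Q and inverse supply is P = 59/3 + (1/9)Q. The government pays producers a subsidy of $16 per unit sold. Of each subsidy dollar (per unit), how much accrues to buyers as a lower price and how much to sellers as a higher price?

Buyers gain 720/47 per unit; sellers gain 32/47 per unit

Pre-subsidy: 1995 - 2.5Q = 59/3 + (1/9)Q gives Q* = 35556/47 and P* = 4875/47.
With the subsidy, sellers receive Ps = Pb + 16 for each unit, where Pb is the price buyers pay.
On the curves, Pb = 1995 - 2.5Q and Ps = 59/3 + (1/9)Q; the wedge Ps − Pb = 16 gives 59/3 + (1/9)Q − (1995 - 2.5Q) = 16, so Q' = 35844/47.
Then Pb = 1995 − 2.5·(35844/47) = 4155/47 and Ps = 59/3 + (1/9)·(35844/47) = 4907/47.
Buyers' price falls by P* − Pb = 4875/47 − 4155/47 = 720/47; sellers' price rises by Ps − P* = 4907/47 − 4875/47 = 32/47.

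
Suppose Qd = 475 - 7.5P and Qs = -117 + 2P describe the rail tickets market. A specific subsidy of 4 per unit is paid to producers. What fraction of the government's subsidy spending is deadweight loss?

DWL / government spending = 12/53

Pre-subsidy: 475 - 7.5P = -117 + 2P gives P* = 1184/19, Q* = 145/19.
With the subsidy, sellers receive Ps = Pb + 4 for each unit, where Pb is the price buyers pay.
Supply in terms of Pb becomes Qs = -117 + 2(Pb + 4) = -109 + 2Pb. Setting this equal to demand: 475 - 7.5Pb = -109 + 2Pb, so Pb = 1168/19.
Sellers receive Ps = 1168/19 + 4 = 1244/19; Q' = 475 − 7.5·(1168/19) = 265/19.
ΔCS = ½(145/19 + 265/19)(1184/19 − 1168/19) = 3280/361; ΔPS = ½(145/19 + 265/19)(1244/19 − 1184/19) = 12300/361.
Government spending = 4 × 265/19 = 1060/19.
DWL = ½ × 4 × (265/19 − 145/19) = 240/19; fraction = (240/19) / (1060/19) = 12/53.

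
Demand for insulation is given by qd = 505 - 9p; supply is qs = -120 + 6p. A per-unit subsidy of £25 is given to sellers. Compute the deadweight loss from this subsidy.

Deadweight loss = £1125

Pre-subsidy: 505 - 9p = -120 + 6p gives p* = 125/3, q* = 130.
With the subsidy, sellers receive ps = pb + 25 for each unit, where pb is the price buyers pay.
Supply in terms of pb becomes qs = -120 + 6(pb + 25) = 30 + 6pb. Setting this equal to demand: 505 - 9pb = 30 + 6pb, so pb = 95/3.
Sellers receive ps = 95/3 + 25 = 170/3; q' = 505 − 9·(95/3) = 220.
The subsidy expands output by 220 − 130 = 90 past the efficient level; on those units the gap between marginal cost and willingness to pay runs from 0 up to 25.
DWL = ½ × 25 × 90 = 1125.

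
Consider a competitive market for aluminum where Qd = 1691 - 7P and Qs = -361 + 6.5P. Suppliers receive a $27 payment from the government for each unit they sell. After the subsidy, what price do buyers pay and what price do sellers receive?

Buyers pay $139; sellers receive $166

Pre-subsidy: 1691 - 7P = -361 + 6.5P gives P* = 152, Q* = 627.
With the subsidy, sellers receive Ps = Pb + 27 for each unit, where Pb is the price buyers pay.
Supply in terms of Pb becomes Qs = -361 + 6.5(Pb + 27) = -185.5 + 6.5Pb. Setting this equal to demand: 1691 - 7Pb = -185.5 + 6.5Pb, so Pb = 139.
Sellers receive Ps = 139 + 27 = 166; Q' = 1691 − 7·139 = 718.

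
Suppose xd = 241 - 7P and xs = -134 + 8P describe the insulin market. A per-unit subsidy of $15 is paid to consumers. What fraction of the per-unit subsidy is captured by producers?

Producer share = 7/15

Pre-subsidy: 241 - 7P = -134 + 8P gives P* = 25, x* = 66.
With the rebate, buyers effectively pay Pb = Ps − 15, where Ps is the price sellers receive.
Demand in terms of Ps becomes xd = 241 − 7(Ps − 15) = 346 - 7Ps. Setting this equal to supply: 346 - 7Ps = -134 + 8Ps, so Ps = 32.
Buyers pay Pb = 32 − 15 = 17; x' = -134 + 8·32 = 122.
Buyers' price falls by P* − Pb = 25 − 17 = 8; sellers' price rises by Ps − P* = 32 − 25 = 7.
So producers capture 7/15 = 7/15 of each unit of subsidy.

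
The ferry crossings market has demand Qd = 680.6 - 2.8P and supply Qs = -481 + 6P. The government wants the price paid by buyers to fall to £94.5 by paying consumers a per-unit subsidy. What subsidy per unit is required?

At a buyer price of 94.5, quantity demanded is 680.6 − 2.8·94.5 = 416.
Sellers supply 416 only when they receive Ps with -481 + 6·Ps = 416, i.e. Ps = 149.5.
s = Ps − Pb = 149.5 − 94.5 = 55.

Required subsidy s = £55 per unit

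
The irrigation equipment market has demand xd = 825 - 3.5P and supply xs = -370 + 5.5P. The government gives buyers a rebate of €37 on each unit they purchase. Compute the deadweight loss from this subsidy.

Pre-subsidy: 825 - 3.5P = -370 + 5.5P gives P* = 1195/9, x* = 6485/18.
With the rebate, buyers effectively pay Pb = Ps − 37, where Ps is the price sellers receive.
Demand in terms of Ps becomes xd = 825 − 3.5(Ps − 37) = 954.5 - 3.5Ps. Setting this equal to supply: 954.5 - 3.5Ps = -370 + 5.5Ps, so Ps = 883/6.
Buyers pay Pb = 883/6 − 37 = 661/6; x' = -370 + 5.5·(883/6) = 5273/12.
The subsidy expands output by 5273/12 − 6485/18 = 2849/36 past the efficient level; on those units the gap between marginal cost and willingness to pay runs from 0 up to 37.
DWL = ½ × 37 × 2849/36 = 105413/72.

Deadweight loss = 105413/72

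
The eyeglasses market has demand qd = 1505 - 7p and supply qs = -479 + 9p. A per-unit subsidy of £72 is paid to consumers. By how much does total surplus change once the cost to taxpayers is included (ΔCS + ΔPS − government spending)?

Net change in total surplus = -£10206

Pre-subsidy: 1505 - 7p = -479 + 9p gives p* = 124, q* = 637.
With the rebate, buyers effectively pay pb = ps − 72, where ps is the price sellers receive.
Demand in terms of ps becomes qd = 1505 − 7(ps − 72) = 2009 - 7ps. Setting this equal to supply: 2009 - 7ps = -479 + 9ps, so ps = 155.5.
Buyers pay pb = 155.5 − 72 = 83.5; q' = -479 + 9·155.5 = 920.5.
ΔCS = ½(637 + 920.5)(124 − 83.5) = 31539.375; ΔPS = ½(637 + 920.5)(155.5 − 124) = 24530.625.
Government spending = 72 × 920.5 = 66276.
Net change = 31539.375 + 24530.625 − 66276 = -10206. The loss equals the DWL triangle ½·72·283.5.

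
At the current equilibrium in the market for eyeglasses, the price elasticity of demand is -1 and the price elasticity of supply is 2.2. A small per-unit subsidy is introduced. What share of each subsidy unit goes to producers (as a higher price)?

Producer share = 0.3125

For a small subsidy around the equilibrium, the benefit split depends on the relative slopes, which at a point are proportional to the elasticities.
Buyer share = εs/(εs + |εd|) = 2.2/(2.2 + 1) = 0.6875; seller share = |εd|/(εs + |εd|) = 0.3125.
So producers capture 0.3125 of the subsidy.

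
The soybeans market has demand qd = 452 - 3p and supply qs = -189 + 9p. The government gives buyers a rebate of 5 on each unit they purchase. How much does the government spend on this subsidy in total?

Pre-subsidy: 452 - 3p = -189 + 9p gives p* = 641/12, q* = 291.75.
With the rebate, buyers effectively pay pb = ps − 5, where ps is the price sellers receive.
Demand in terms of ps becomes qd = 452 − 3(ps − 5) = 467 - 3ps. Setting this equal to supply: 467 - 3ps = -189 + 9ps, so ps = 164/3.
Buyers pay pb = 164/3 − 5 = 149/3; q' = -189 + 9·(164/3) = 303.
Government outlay = subsidy × quantity = 5 × 303 = 1515.

Government cost = 1515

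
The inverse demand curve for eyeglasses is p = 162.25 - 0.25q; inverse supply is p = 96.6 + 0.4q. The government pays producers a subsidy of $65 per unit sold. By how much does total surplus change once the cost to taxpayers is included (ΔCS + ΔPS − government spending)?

Net change in total surplus = -$3250

Pre-subsidy: 162.25 - 0.25q = 96.6 + 0.4q gives q* = 101 and p* = 137.
With the subsidy, sellers receive ps = pb + 65 for each unit, where pb is the price buyers pay.
On the curves, pb = 162.25 - 0.25q and ps = 96.6 + 0.4q; the wedge ps − pb = 65 gives 96.6 + 0.4q − (162.25 - 0.25q) = 65, so q' = 201.
Then pb = 162.25 − 0.25·201 = 112 and ps = 96.6 + 0.4·201 = 177.
ΔCS = ½(101 + 201)(137 − 112) = 3775; ΔPS = ½(101 + 201)(177 − 137) = 6040.
Government spending = 65 × 201 = 13065.
Net change = 3775 + 6040 − 13065 = -3250. The loss equals the DWL triangle ½·65·100.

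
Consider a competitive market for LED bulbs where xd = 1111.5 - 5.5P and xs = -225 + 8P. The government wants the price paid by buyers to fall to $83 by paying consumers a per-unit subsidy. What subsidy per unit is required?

At a buyer price of 83, quantity demanded is 1111.5 − 5.5·83 = 655.
Sellers supply 655 only when they receive Ps with -225 + 8·Ps = 655, i.e. Ps = 110.
s = Ps − Pb = 110 − 83 = 27.

Required subsidy s = $27 per unit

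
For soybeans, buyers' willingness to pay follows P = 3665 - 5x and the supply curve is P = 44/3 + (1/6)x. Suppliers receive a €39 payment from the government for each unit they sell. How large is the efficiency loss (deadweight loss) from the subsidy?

Deadweight loss = 4563/31

Pre-subsidy: 3665 - 5x = 44/3 + (1/6)x gives x* = 21902/31 and P* = 4105/31.
With the subsidy, sellers receive Ps = Pb + 39 for each unit, where Pb is the price buyers pay.
On the curves, Pb = 3665 - 5x and Ps = 44/3 + (1/6)x; the wedge Ps − Pb = 39 gives 44/3 + (1/6)x − (3665 - 5x) = 39, so x' = 22136/31.
Then Pb = 3665 − 5·(22136/31) = 2935/31 and Ps = 44/3 + (1/6)·(22136/31) = 4144/31.
The subsidy expands output by 22136/31 − 21902/31 = 234/31 past the efficient level; on those units the gap between marginal cost and willingness to pay runs from 0 up to 39.
DWL = ½ × 39 × 234/31 = 4563/31.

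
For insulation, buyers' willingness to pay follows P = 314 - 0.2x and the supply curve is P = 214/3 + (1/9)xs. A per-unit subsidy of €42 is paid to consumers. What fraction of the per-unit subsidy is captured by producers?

Producer share = 5/14

Pre-subsidy: 314 - 0.2x = 214/3 + (1/9)x gives x* = 780 and P* = 158.
With the rebate, buyers effectively pay Pb = Ps − 42, where Ps is the price sellers receive.
On the curves, Pb = 314 - 0.2x and Ps = 214/3 + (1/9)x; the wedge Ps − Pb = 42 gives 214/3 + (1/9)x − (314 - 0.2x) = 42, so x' = 915.
Then Pb = 314 − 0.2·915 = 131 and Ps = 214/3 + (1/9)·915 = 173.
Buyers' price falls by P* − Pb = 158 − 131 = 27; sellers' price rises by Ps − P* = 173 − 158 = 15.
So producers capture 15/42 = 5/14 of each unit of subsidy.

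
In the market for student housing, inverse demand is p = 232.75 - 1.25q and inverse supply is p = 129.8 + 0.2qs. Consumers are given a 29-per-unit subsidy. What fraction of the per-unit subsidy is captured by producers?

Pre-subsidy: 232.75 - 1.25q = 129.8 + 0.2q gives q* = 71 and p* = 144.
With the rebate, buyers effectively pay pb = ps − 29, where ps is the price sellers receive.
On the curves, pb = 232.75 - 1.25q and ps = 129.8 + 0.2q; the wedge ps − pb = 29 gives 129.8 + 0.2q − (232.75 - 1.25q) = 29, so q' = 91.
Then pb = 232.75 − 1.25·91 = 119 and ps = 129.8 + 0.2·91 = 148.
Buyers' price falls by p* − pb = 144 − 119 = 25; sellers' price rises by ps − p* = 148 − 144 = 4.
So producers capture 4/29 = 4/29 of each unit of subsidy.

Producer share = 4/29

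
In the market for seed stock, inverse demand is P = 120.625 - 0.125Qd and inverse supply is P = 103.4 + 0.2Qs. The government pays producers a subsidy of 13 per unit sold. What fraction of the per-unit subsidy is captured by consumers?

Pre-subsidy: 120.625 - 0.125Q = 103.4 + 0.2Q gives Q* = 53 and P* = 114.
With the subsidy, sellers receive Ps = Pb + 13 for each unit, where Pb is the price buyers pay.
On the curves, Pb = 120.625 - 0.125Q and Ps = 103.4 + 0.2Q; the wedge Ps − Pb = 13 gives 103.4 + 0.2Q − (120.625 - 0.125Q) = 13, so Q' = 93.
Then Pb = 120.625 − 0.125·93 = 109 and Ps = 103.4 + 0.2·93 = 122.
Buyers' price falls by P* − Pb = 114 − 109 = 5; sellers' price rises by Ps − P* = 122 − 114 = 8.
So consumers capture 5/13 = 5/13 of each unit of subsidy.

Consumer share = 5/13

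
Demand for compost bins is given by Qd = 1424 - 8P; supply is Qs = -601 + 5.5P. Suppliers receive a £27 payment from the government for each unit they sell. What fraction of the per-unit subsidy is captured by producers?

Producer share = 16/27

Pre-subsidy: 1424 - 8P = -601 + 5.5P gives P* = 150, Q* = 224.
With the subsidy, sellers receive Ps = Pb + 27 for each unit, where Pb is the price buyers pay.
Supply in terms of Pb becomes Qs = -601 + 5.5(Pb + 27) = -452.5 + 5.5Pb. Setting this equal to demand: 1424 - 8Pb = -452.5 + 5.5Pb, so Pb = 139.
Sellers receive Ps = 139 + 27 = 166; Q' = 1424 − 8·139 = 312.
Buyers' price falls by P* − Pb = 150 − 139 = 11; sellers' price rises by Ps − P* = 166 − 150 = 16.
So producers capture 16/27 = 16/27 of each unit of subsidy.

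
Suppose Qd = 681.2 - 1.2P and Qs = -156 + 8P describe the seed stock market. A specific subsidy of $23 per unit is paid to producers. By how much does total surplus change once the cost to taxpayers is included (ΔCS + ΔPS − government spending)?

Pre-subsidy: 681.2 - 1.2P = -156 + 8P gives P* = 91, Q* = 572.
With the subsidy, sellers receive Ps = Pb + 23 for each unit, where Pb is the price buyers pay.
Supply in terms of Pb becomes Qs = -156 + 8(Pb + 23) = 28 + 8Pb. Setting this equal to demand: 681.2 - 1.2Pb = 28 + 8Pb, so Pb = 71.
Sellers receive Ps = 71 + 23 = 94; Q' = 681.2 − 1.2·71 = 596.
ΔCS = ½(572 + 596)(91 − 71) = 11680; ΔPS = ½(572 + 596)(94 − 91) = 1752.
Government spending = 23 × 596 = 13708.
Net change = 11680 + 1752 − 13708 = -276. The loss equals the DWL triangle ½·23·24.

Net change in total surplus = -$276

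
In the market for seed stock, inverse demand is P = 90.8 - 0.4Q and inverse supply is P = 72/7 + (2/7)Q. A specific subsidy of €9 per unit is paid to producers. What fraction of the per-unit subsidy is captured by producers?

Producer share = 5/12

Pre-subsidy: 90.8 - 0.4Q = 72/7 + (2/7)Q gives Q* = 1409/12 and P* = 263/6.
With the subsidy, sellers receive Ps = Pb + 9 for each unit, where Pb is the price buyers pay.
On the curves, Pb = 90.8 - 0.4Q and Ps = 72/7 + (2/7)Q; the wedge Ps − Pb = 9 gives 72/7 + (2/7)Q − (90.8 - 0.4Q) = 9, so Q' = 3133/24.
Then Pb = 90.8 − 0.4·(3133/24) = 463/12 and Ps = 72/7 + (2/7)·(3133/24) = 571/12.
Buyers' price falls by P* − Pb = 263/6 − 463/12 = 5.25; sellers' price rises by Ps − P* = 571/12 − 263/6 = 3.75.
So producers capture 3.75/9 = 5/12 of each unit of subsidy.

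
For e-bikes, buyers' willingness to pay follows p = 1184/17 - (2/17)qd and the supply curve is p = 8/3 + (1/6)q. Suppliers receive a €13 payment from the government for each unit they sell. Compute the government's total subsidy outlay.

Pre-subsidy: 1184/17 - (2/17)q = 8/3 + (1/6)q gives q* = 6832/29 and p* = 1216/29.
With the subsidy, sellers receive ps = pb + 13 for each unit, where pb is the price buyers pay.
On the curves, pb = 1184/17 - (2/17)q and ps = 8/3 + (1/6)q; the wedge ps − pb = 13 gives 8/3 + (1/6)q − (1184/17 - (2/17)q) = 13, so q' = 8158/29.
Then pb = 1184/17 − (2/17)·(8158/29) = 1060/29 and ps = 8/3 + (1/6)·(8158/29) = 1437/29.
Government outlay = subsidy × quantity = 13 × 8158/29 = 106054/29.

Government cost = 106054/29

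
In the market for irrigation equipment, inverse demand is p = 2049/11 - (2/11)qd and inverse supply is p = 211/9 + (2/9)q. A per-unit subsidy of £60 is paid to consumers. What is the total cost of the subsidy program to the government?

Government cost = £33090

Pre-subsidy: 2049/11 - (2/11)q = 211/9 + (2/9)q gives q* = 403 and p* = 113.
With the rebate, buyers effectively pay pb = ps − 60, where ps is the price sellers receive.
On the curves, pb = 2049/11 - (2/11)q and ps = 211/9 + (2/9)q; the wedge ps − pb = 60 gives 211/9 + (2/9)q − (2049/11 - (2/11)q) = 60, so q' = 551.5.
Then pb = 2049/11 − (2/11)·551.5 = 86 and ps = 211/9 + (2/9)·551.5 = 146.
Government outlay = subsidy × quantity = 60 × 551.5 = 33090.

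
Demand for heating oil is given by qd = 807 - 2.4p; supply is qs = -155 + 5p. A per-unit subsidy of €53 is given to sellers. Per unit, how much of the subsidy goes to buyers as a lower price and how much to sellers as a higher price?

Buyers gain 1325/37 per unit; sellers gain 636/37 per unit

Pre-subsidy: 807 - 2.4p = -155 + 5p gives p* = 130, q* = 495.
With the subsidy, sellers receive ps = pb + 53 for each unit, where pb is the price buyers pay.
Supply in terms of pb becomes qs = -155 + 5(pb + 53) = 110 + 5pb. Setting this equal to demand: 807 - 2.4pb = 110 + 5pb, so pb = 3485/37.
Sellers receive ps = 3485/37 + 53 = 5446/37; q' = 807 − 2.4·(3485/37) = 21495/37.
Buyers' price falls by p* − pb = 130 − 3485/37 = 1325/37; sellers' price rises by ps − p* = 5446/37 − 130 = 636/37.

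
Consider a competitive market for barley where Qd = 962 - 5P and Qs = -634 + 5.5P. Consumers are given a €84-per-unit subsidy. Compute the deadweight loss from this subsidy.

Deadweight loss = €9240

Pre-subsidy: 962 - 5P = -634 + 5.5P gives P* = 152, Q* = 202.
With the rebate, buyers effectively pay Pb = Ps − 84, where Ps is the price sellers receive.
Demand in terms of Ps becomes Qd = 962 − 5(Ps − 84) = 1382 - 5Ps. Setting this equal to supply: 1382 - 5Ps = -634 + 5.5Ps, so Ps = 192.
Buyers pay Pb = 192 − 84 = 108; Q' = -634 + 5.5·192 = 422.
The subsidy expands output by 422 − 202 = 220 past the efficient level; on those units the gap between marginal cost and willingness to pay runs from 0 up to 84.
DWL = ½ × 84 × 220 = 9240.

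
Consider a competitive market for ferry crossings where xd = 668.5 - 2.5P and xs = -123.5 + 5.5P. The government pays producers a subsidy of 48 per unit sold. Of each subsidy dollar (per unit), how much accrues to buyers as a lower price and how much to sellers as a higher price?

Pre-subsidy: 668.5 - 2.5P = -123.5 + 5.5P gives P* = 99, x* = 421.
With the subsidy, sellers receive Ps = Pb + 48 for each unit, where Pb is the price buyers pay.
Supply in terms of Pb becomes xs = -123.5 + 5.5(Pb + 48) = 140.5 + 5.5Pb. Setting this equal to demand: 668.5 - 2.5Pb = 140.5 + 5.5Pb, so Pb = 66.
Sellers receive Ps = 66 + 48 = 114; x' = 668.5 − 2.5·66 = 503.5.
Buyers' price falls by P* − Pb = 99 − 66 = 33; sellers' price rises by Ps − P* = 114 − 99 = 15.

Buyers gain 33 per unit; sellers gain 15 per unit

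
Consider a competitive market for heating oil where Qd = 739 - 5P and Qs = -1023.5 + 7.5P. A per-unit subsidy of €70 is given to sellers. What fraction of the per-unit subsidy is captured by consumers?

Consumer share = 0.6

Pre-subsidy: 739 - 5P = -1023.5 + 7.5P gives P* = 141, Q* = 34.
With the subsidy, sellers receive Ps = Pb + 70 for each unit, where Pb is the price buyers pay.
Supply in terms of Pb becomes Qs = -1023.5 + 7.5(Pb + 70) = -498.5 + 7.5Pb. Setting this equal to demand: 739 - 5Pb = -498.5 + 7.5Pb, so Pb = 99.
Sellers receive Ps = 99 + 70 = 169; Q' = 739 − 5·99 = 244.
Buyers' price falls by P* − Pb = 141 − 99 = 42; sellers' price rises by Ps − P* = 169 − 141 = 28.
So consumers capture 42/70 = 0.6 of each unit of subsidy.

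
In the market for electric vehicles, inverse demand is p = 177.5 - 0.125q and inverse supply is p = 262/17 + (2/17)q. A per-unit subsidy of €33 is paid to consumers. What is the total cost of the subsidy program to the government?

Pre-subsidy: 177.5 - 0.125q = 262/17 + (2/17)q gives q* = 668 and p* = 94.
With the rebate, buyers effectively pay pb = ps − 33, where ps is the price sellers receive.
On the curves, pb = 177.5 - 0.125q and ps = 262/17 + (2/17)q; the wedge ps − pb = 33 gives 262/17 + (2/17)q − (177.5 - 0.125q) = 33, so q' = 804.
Then pb = 177.5 − 0.125·804 = 77 and ps = 262/17 + (2/17)·804 = 110.
Government outlay = subsidy × quantity = 33 × 804 = 26532.

Government cost = €26532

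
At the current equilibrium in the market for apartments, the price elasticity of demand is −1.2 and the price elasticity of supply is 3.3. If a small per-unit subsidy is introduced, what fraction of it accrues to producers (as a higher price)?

Producer share = 4/15

For a small subsidy around the equilibrium, the benefit split depends on the relative slopes, which at a point are proportional to the elasticities.
Buyer share = εs/(εs + |εd|) = 3.3/(3.3 + 1.2) = 11/15; seller share = |εd|/(εs + |εd|) = 4/15.
So producers capture 4/15 of the subsidy.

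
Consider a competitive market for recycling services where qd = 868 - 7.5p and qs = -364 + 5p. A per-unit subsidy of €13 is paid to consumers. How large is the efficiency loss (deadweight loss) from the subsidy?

Deadweight loss = €253.5

Pre-subsidy: 868 - 7.5p = -364 + 5p gives p* = 98.56, q* = 128.8.
With the rebate, buyers effectively pay pb = ps − 13, where ps is the price sellers receive.
Demand in terms of ps becomes qd = 868 − 7.5(ps − 13) = 965.5 - 7.5ps. Setting this equal to supply: 965.5 - 7.5ps = -364 + 5ps, so ps = 106.36.
Buyers pay pb = 106.36 − 13 = 93.36; q' = -364 + 5·106.36 = 167.8.
The subsidy expands output by 167.8 − 128.8 = 39 past the efficient level; on those units the gap between marginal cost and willingness to pay runs from 0 up to 13.
DWL = ½ × 13 × 39 = 253.5.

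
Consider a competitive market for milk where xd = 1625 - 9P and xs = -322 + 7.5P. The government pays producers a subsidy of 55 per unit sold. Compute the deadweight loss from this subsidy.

Pre-subsidy: 1625 - 9P = -322 + 7.5P gives P* = 118, x* = 563.
With the subsidy, sellers receive Ps = Pb + 55 for each unit, where Pb is the price buyers pay.
Supply in terms of Pb becomes xs = -322 + 7.5(Pb + 55) = 90.5 + 7.5Pb. Setting this equal to demand: 1625 - 9Pb = 90.5 + 7.5Pb, so Pb = 93.
Sellers receive Ps = 93 + 55 = 148; x' = 1625 − 9·93 = 788.
The subsidy expands output by 788 − 563 = 225 past the efficient level; on those units the gap between marginal cost and willingness to pay runs from 0 up to 55.
DWL = ½ × 55 × 225 = 6187.5.

Deadweight loss = 6187.5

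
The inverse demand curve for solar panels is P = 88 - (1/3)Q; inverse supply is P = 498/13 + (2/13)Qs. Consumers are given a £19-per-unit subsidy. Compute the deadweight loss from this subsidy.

Deadweight loss = £370.5

Pre-subsidy: 88 - (1/3)Q = 498/13 + (2/13)Q gives Q* = 102 and P* = 54.
With the rebate, buyers effectively pay Pb = Ps − 19, where Ps is the price sellers receive.
On the curves, Pb = 88 - (1/3)Q and Ps = 498/13 + (2/13)Q; the wedge Ps − Pb = 19 gives 498/13 + (2/13)Q − (88 - (1/3)Q) = 19, so Q' = 141.
Then Pb = 88 − (1/3)·141 = 41 and Ps = 498/13 + (2/13)·141 = 60.
The subsidy expands output by 141 − 102 = 39 past the efficient level; on those units the gap between marginal cost and willingness to pay runs from 0 up to 19.
DWL = ½ × 19 × 39 = 370.5.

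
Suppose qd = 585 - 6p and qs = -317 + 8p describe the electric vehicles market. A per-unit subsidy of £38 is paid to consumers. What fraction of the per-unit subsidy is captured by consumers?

Consumer share = 4/7

Pre-subsidy: 585 - 6p = -317 + 8p gives p* = 451/7, q* = 1389/7.
With the rebate, buyers effectively pay pb = ps − 38, where ps is the price sellers receive.
Demand in terms of ps becomes qd = 585 − 6(ps − 38) = 813 - 6ps. Setting this equal to supply: 813 - 6ps = -317 + 8ps, so ps = 565/7.
Buyers pay pb = 565/7 − 38 = 299/7; q' = -317 + 8·(565/7) = 2301/7.
Buyers' price falls by p* − pb = 451/7 − 299/7 = 152/7; sellers' price rises by ps − p* = 565/7 − 451/7 = 114/7.
So consumers capture (152/7)/38 = 4/7 of each unit of subsidy.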